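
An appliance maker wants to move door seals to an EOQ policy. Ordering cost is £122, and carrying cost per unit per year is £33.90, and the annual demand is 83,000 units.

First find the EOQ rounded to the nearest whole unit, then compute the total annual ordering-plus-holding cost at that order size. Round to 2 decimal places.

2DS/H = 2·83,000·122/33.9 = 597,404.13
EOQ = √597,404.13 ≈ 772.92 → Q = 773 units
Orders/yr = 83,000/773 = 107.374; ordering cost = 107.374 × £122 = £13,099.61
Average inventory = 773/2 = 386.5; holding cost = 386.5 × £33.9 = £13,102.35
Total = £13,099.61 + £13,102.35 = £26,201.96

£26,201.96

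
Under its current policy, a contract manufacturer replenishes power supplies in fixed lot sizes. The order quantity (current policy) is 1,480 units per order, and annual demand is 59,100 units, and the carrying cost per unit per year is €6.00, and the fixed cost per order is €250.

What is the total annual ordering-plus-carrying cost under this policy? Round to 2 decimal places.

€14,423.11

Annual ordering cost = (D/Q)·S = (59,100/1,480) × 250 = €9,983.11
Annual holding cost  = (Q/2)·H = (1,480/2) × 6 = €4,440.00
Total = €9,983.11 + €4,440.00 = €14,423.11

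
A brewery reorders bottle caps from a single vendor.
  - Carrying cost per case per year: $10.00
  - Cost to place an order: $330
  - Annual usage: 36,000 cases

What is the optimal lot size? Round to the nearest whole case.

1,541 cases

Q* = √(2·D·S / H) = √(2·36,000·330 / 10) = √2,376,000.0 ≈ 1,541.43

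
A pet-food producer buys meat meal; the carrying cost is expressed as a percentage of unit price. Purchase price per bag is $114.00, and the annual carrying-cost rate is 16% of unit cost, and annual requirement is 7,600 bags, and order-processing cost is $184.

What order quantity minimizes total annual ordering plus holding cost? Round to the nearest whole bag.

Carrying cost H = $114 × 16% = $18.2400/bag/yr
Optimal lot size Q* = (2 × 7,600 × $184 / $18.24)^½ ≈ 391.58

392 bags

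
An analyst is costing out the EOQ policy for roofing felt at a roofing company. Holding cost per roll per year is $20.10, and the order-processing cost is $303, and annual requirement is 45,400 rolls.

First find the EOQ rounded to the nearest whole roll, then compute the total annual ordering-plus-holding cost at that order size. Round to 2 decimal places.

$23,515.94

Optimal lot size Q* = (2 × 45,400 × $303 / $20.1)^½ ≈ 1,169.95 → Q = 1,170 rolls
Orders/yr = 45,400/1,170 = 38.803; ordering cost = 38.803 × $303 = $11,757.44
Average inventory = 1,170/2 = 585; holding cost = 585 × $20.1 = $11,758.50
Total = $11,757.44 + $11,758.50 = $23,515.94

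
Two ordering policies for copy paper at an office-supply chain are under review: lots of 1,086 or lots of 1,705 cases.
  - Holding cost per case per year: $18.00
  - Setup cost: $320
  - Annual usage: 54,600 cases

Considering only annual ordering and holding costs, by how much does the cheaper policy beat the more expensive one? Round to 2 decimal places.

For each Q, cost = (D/Q)·S + (Q/2)·H.
TC(1,086) = (54,600/1,086)×320 + (1,086/2)×18 = $25,862.40
TC(1,705) = (54,600/1,705)×320 + (1,705/2)×18 = $25,592.51
|ΔTC| = |$25,862.40 − $25,592.51| = $269.89

$269.89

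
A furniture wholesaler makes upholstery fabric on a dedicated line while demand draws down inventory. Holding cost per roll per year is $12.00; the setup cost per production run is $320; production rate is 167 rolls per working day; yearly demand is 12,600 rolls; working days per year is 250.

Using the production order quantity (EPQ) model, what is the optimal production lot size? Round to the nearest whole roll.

981 rolls

Daily demand d = 12,600/250 = 50.400; p = 167; 1 − d/p = 0.69820
EPQ = √(2DS / (H(1 − d/p)))
    = √(2 × 12,600 × 320 / (12 × 0.69820)) ≈ 981.06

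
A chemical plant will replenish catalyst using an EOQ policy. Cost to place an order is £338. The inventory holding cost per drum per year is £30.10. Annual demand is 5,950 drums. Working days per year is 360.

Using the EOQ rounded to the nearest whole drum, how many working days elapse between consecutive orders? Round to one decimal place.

22.1 days

2DS/H = 2·5,950·338/30.1 = 133,627.91
EOQ = √133,627.91 ≈ 365.55 → Q = 366 drums
Cycle time = (working days × Q)/D = (360 × 366) / 5,950 = 22.145 days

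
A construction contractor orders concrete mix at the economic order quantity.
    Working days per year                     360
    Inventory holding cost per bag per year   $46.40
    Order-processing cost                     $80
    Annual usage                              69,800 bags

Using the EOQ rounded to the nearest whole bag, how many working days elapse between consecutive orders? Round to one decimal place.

2.5 days

2DS/H = 2·69,800·80/46.4 = 240,689.66
EOQ = √240,689.66 ≈ 490.60 → Q = 491 bags
T = Q/D × 360 days = 491/69,800 × 360 = 2.532 days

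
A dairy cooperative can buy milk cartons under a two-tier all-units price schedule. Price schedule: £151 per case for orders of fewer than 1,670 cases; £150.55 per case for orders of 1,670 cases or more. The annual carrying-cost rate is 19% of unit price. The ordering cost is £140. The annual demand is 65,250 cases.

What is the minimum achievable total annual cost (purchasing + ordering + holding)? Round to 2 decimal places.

£9,852,742.32

H₁ = 19%×£151 = £28.6900;  H₂ = 19%×£150.55 = £28.6045
EOQ₁ = √(2×65,250×140/28.6900) = 798.00  (< 1,670, feasible at tier 1)
EOQ₂ = √(2×65,250×140/28.6045) = 799.19  (< 1,670 → use Q = 1,670 at tier-2 price)
TC(tier 1 (EOQ₁), Q≈798.0) = £9,875,644.68
TC(tier 2, Q≈1,670.0) = £9,852,742.32
Minimum at tier 2: £9,852,742.32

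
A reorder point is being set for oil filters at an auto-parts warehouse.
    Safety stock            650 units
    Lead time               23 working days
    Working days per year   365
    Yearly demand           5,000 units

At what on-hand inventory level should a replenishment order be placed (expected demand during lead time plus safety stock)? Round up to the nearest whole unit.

Daily demand d = 5,000 / 365 = 13.699 units/day
Demand during lead time = 13.699 × 23 = 315.07
Reorder point = 315.07 + 650 = 965.07 → round up

966 units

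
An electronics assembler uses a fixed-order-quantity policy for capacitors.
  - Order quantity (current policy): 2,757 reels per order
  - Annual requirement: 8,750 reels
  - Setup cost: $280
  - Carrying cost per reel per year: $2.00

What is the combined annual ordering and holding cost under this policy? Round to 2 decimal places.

Orders/yr = 8,750/2,757 = 3.174; ordering cost = 3.174 × $280 = $888.65
Average inventory = 2,757/2 = 1378.5; holding cost = 1378.5 × $2 = $2,757.00
Total = $888.65 + $2,757.00 = $3,645.65

$3,645.65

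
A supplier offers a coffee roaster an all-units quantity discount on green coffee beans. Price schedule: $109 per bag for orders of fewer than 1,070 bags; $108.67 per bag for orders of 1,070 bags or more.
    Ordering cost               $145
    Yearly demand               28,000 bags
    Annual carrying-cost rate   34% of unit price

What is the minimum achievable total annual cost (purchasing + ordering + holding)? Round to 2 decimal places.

H₁ = 34%×$109 = $37.0600;  H₂ = 34%×$108.67 = $36.9478
EOQ₁ = √(2×28,000×145/37.0600) = 468.09  (< 1,070, feasible at tier 1)
EOQ₂ = √(2×28,000×145/36.9478) = 468.80  (< 1,070 → use Q = 1,070 at tier-2 price)
TC(tier 1 (EOQ₁), Q≈468.1) = $3,069,347.25
TC(tier 2, Q≈1,070.0) = $3,066,321.47
Minimum at tier 2: $3,066,321.47

$3,066,321.47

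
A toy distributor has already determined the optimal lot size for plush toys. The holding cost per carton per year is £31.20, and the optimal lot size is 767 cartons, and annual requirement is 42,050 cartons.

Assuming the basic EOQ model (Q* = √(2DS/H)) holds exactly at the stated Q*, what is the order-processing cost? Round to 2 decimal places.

£218.25

EOQ relation: Q² = 2DS/H, so rearrange for the unknown.
S = Q²H / (2D) = 767² × 31.2 / (2 × 42,050) = 218.2475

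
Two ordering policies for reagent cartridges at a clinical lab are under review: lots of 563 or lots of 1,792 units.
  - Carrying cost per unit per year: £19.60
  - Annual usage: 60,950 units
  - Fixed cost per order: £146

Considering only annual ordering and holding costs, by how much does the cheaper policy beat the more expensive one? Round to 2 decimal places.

£1,204.13

TC(Q) = (D/Q)S + (Q/2)H
TC(563) = (60,950/563)×146 + (563/2)×19.6 = £21,323.26
TC(1,792) = (60,950/1,792)×146 + (1,792/2)×19.6 = £22,527.39
|ΔTC| = |£21,323.26 − £22,527.39| = £1,204.13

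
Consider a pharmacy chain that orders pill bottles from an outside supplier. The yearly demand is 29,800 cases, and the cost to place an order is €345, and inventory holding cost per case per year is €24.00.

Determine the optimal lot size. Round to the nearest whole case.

926 cases

2DS/H = 2·29,800·345/24 = 856,750.00
EOQ = √856,750.00 ≈ 925.61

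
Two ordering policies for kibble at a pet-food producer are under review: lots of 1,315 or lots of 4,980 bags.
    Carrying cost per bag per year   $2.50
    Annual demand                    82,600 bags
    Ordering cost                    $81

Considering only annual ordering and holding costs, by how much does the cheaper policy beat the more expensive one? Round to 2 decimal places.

Annual cost at Q: ordering D·S/Q plus holding Q·H/2.
TC(1,315) = (82,600/1,315)×81 + (1,315/2)×2.5 = $6,731.66
TC(4,980) = (82,600/4,980)×81 + (4,980/2)×2.5 = $7,568.49
Cheaper: Q = 1,315.  Difference = $836.84

$836.84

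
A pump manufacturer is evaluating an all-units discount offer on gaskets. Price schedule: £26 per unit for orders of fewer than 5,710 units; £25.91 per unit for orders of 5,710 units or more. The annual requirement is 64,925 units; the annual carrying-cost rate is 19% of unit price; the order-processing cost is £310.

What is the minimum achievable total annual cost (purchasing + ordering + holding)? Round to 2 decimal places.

H₁ = 19%×£26 = £4.9400;  H₂ = 19%×£25.91 = £4.9229
EOQ₁ = √(2×64,925×310/4.9400) = 2,854.55  (< 5,710, feasible at tier 1)
EOQ₂ = √(2×64,925×310/4.9229) = 2,859.51  (< 5,710 → use Q = 5,710 at tier-2 price)
TC(tier 1 (EOQ₁), Q≈2,854.6) = £1,702,151.50
TC(tier 2, Q≈5,710.0) = £1,699,786.45
Minimum at tier 2: £1,699,786.45

£1,699,786.45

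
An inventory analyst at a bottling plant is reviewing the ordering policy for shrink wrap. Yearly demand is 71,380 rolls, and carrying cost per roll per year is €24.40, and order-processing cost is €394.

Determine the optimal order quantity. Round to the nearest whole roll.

Optimal lot size Q* = (2 × 71,380 × €394 / €24.4)^½ ≈ 1,518.30

1,518 rolls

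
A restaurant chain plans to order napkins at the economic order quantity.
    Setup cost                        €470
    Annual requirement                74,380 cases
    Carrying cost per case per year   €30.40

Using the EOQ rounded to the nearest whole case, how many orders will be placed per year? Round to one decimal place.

Q* = √(2·D·S / H) = √(2·74,380·470 / 30.4) = √2,299,907.9 ≈ 1,516.54 → Q = 1,517
Orders per year = D/Q = 74,380 / 1,517 = 49.031

49.0 orders per year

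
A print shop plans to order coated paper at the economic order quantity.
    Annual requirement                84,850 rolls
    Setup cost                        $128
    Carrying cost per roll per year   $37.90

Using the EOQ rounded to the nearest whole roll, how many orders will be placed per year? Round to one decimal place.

EOQ = √(2DS/H) = √(2 × 84,850 × 128 / 37.9)
    = √(573,129.29) ≈ 757.05 → Q = 757
N = D/Q = 84,850/757 ≈ 112.087 orders/yr

112.1 orders per year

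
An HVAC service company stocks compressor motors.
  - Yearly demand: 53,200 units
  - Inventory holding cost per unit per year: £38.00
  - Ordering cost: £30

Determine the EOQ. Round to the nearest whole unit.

EOQ = √(2DS/H) = √(2 × 53,200 × 30 / 38)
    = √(84,000.00) ≈ 289.83

290 units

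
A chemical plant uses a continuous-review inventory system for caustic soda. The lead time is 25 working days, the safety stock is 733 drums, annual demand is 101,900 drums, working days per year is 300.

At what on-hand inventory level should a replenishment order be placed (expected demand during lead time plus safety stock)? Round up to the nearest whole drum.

Daily demand d = 101,900 / 300 = 339.667 drums/day
Demand during lead time = 339.667 × 25 = 8,491.67
Reorder point = 8,491.67 + 733 = 9,224.67 → round up

9,225 drums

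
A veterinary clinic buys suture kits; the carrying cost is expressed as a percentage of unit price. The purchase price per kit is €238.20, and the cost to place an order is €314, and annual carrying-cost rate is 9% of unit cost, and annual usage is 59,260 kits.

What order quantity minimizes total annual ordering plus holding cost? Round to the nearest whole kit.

H = i·C = 0.09 × €238.2 = €21.4380 per kit-year
Optimal lot size Q* = (2 × 59,260 × €314 / €21.438)^½ ≈ 1,317.55

1,318 kits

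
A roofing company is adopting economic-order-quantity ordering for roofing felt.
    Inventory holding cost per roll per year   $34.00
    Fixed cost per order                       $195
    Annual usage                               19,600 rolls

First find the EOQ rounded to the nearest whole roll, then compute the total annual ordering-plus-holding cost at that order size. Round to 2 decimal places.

$16,121.29

EOQ = √(2DS/H) = √(2 × 19,600 × 195 / 34)
    = √(224,823.53) ≈ 474.16 → Q = 474 rolls
Orders/yr = 19,600/474 = 41.350; ordering cost = 41.350 × $195 = $8,063.29
Average inventory = 474/2 = 237; holding cost = 237 × $34 = $8,058.00
Total = $8,063.29 + $8,058.00 = $16,121.29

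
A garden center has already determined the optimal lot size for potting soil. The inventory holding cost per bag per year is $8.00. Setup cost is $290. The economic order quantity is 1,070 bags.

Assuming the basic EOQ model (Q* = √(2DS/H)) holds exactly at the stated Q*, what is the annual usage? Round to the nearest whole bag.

EOQ relation: Q² = 2DS/H, so rearrange for the unknown.
D = Q²H / (2S) = 1,070² × 8 / (2 × 290) = 15,791.72

15,792 bags per year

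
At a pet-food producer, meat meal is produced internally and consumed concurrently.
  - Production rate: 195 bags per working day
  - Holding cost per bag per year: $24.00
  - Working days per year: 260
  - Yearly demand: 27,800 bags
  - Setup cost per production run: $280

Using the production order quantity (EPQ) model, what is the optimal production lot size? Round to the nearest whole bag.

d = 27,800/260 = 106.9231 bags/day;  effective holding cost H(1 − d/p) = 24·(1 − 106.9231/195) = 10.84024
Q* = √(2DS / H_eff) = √(2·27,800·280 / 10.84024) ≈ 1,198.39

1,198 bags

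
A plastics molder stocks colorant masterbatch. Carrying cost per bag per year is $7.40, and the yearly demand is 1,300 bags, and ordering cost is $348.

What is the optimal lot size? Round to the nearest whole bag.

350 bags

2DS/H = 2·1,300·348/7.4 = 122,270.27
EOQ = √122,270.27 ≈ 349.67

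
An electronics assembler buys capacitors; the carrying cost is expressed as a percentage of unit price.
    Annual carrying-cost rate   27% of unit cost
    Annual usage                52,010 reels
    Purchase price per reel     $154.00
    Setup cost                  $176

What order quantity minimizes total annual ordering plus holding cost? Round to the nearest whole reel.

664 reels

H = i·C = 0.27 × $154 = $41.5800 per reel-year
Q* = √(2·D·S / H) = √(2·52,010·176 / 41.58) = √440,296.3 ≈ 663.55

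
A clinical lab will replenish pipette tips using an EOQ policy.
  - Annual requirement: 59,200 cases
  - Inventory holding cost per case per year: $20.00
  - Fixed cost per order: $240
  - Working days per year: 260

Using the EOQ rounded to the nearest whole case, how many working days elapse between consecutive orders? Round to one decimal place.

5.2 days

2DS/H = 2·59,200·240/20 = 1,420,800.00
EOQ = √1,420,800.00 ≈ 1,191.97 → Q = 1,192 cases
Days between orders = 260 / (D/Q) = 260 / 49.664 ≈ 5.235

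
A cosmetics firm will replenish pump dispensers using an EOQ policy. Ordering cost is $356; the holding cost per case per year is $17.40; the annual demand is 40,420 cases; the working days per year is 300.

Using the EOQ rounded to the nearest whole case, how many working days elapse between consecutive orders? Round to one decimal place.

Optimal lot size Q* = (2 × 40,420 × $356 / $17.4)^½ ≈ 1,286.07 → Q = 1,286 cases
T = Q/D × 300 days = 1,286/40,420 × 300 = 9.545 days

9.5 days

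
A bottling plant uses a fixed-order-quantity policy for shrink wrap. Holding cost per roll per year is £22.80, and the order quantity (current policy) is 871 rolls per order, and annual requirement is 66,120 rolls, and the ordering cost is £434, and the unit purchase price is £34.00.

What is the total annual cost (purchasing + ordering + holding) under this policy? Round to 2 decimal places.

£2,290,955.53

Orders/yr = 66,120/871 = 75.913; ordering cost = 75.913 × £434 = £32,946.13
Average inventory = 871/2 = 435.5; holding cost = 435.5 × £22.8 = £9,929.40
Purchase cost = D·C = 66,120 × 34 = £2,248,080.00
Total = £32,946.13 + £9,929.40 + £2,248,080.00 = £2,290,955.53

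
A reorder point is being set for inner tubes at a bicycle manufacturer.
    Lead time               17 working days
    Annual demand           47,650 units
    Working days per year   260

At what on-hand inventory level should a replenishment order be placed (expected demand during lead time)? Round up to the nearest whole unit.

Daily demand d = 47,650 / 260 = 183.269 units/day
Demand during lead time = 183.269 × 17 = 3,115.58
Reorder point = 3,115.58 → round up

3,116 units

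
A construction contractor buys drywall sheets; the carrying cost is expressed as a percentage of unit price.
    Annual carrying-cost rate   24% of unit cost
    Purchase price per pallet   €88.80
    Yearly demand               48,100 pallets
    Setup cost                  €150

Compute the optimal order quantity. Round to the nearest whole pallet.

823 pallets

Holding cost per pallet per year: H = 24% × €88.8 = €21.3120
2DS/H = 2·48,100·150/21.312 = 677,083.33
EOQ = √677,083.33 ≈ 822.85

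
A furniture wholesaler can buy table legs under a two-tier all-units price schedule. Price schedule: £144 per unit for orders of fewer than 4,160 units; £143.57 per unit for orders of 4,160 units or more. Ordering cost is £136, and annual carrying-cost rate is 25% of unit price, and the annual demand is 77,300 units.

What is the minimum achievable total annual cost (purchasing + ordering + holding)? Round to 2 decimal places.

H₁ = 25%×£144 = £36.0000;  H₂ = 25%×£143.57 = £35.8925
EOQ₁ = √(2×77,300×136/36.0000) = 764.23  (< 4,160, feasible at tier 1)
EOQ₂ = √(2×77,300×136/35.8925) = 765.37  (< 4,160 → use Q = 4,160 at tier-2 price)
TC(tier 1 (EOQ₁), Q≈764.2) = £11,158,712.21
TC(tier 2, Q≈4,160.0) = £11,175,144.52
Minimum at tier 1 (EOQ₁): £11,158,712.21

£11,158,712.21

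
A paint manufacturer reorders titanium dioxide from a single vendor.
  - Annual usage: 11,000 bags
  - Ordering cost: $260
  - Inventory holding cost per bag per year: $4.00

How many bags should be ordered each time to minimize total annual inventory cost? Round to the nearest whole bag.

1,196 bags

EOQ = √(2DS/H) = √(2 × 11,000 × 260 / 4)
    = √(1,430,000.00) ≈ 1,195.83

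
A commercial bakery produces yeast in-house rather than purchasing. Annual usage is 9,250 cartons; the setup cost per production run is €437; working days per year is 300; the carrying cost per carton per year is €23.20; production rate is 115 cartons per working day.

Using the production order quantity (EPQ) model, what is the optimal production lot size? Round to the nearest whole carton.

690 cartons

Daily demand d = 9,250/300 = 30.833; p = 115; 1 − d/p = 0.73188
EPQ = √(2DS / (H(1 − d/p)))
    = √(2 × 9,250 × 437 / (23.2 × 0.73188)) ≈ 690.02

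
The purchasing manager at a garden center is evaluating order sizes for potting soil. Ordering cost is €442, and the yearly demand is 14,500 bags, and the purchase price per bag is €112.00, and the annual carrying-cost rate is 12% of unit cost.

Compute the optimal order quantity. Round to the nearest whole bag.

Holding cost per bag per year: H = 12% × €112 = €13.4400
Optimal lot size Q* = (2 × 14,500 × €442 / €13.44)^½ ≈ 976.59

977 bags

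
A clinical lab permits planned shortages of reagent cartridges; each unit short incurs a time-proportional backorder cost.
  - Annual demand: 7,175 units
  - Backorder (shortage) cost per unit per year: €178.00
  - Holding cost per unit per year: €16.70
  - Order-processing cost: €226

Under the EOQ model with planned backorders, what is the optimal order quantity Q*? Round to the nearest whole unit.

Basic EOQ = √(2·7,175·226/16.7) = 440.679
Backorder adjustment √((H+b)/b) = √((16.7+178)/178) = 1.0459
Q* = 440.679 × 1.0459 ≈ 460.89

461 units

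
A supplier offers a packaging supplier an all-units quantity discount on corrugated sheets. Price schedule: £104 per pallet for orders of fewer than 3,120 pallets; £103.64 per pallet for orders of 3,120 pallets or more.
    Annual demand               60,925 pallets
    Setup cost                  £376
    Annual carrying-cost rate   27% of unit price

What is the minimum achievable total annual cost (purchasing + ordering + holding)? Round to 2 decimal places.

£6,365,262.41

H₁ = 27%×£104 = £28.0800;  H₂ = 27%×£103.64 = £27.9828
EOQ₁ = √(2×60,925×376/28.0800) = 1,277.34  (< 3,120, feasible at tier 1)
EOQ₂ = √(2×60,925×376/27.9828) = 1,279.56  (< 3,120 → use Q = 3,120 at tier-2 price)
TC(tier 1 (EOQ₁), Q≈1,277.3) = £6,372,067.84
TC(tier 2, Q≈3,120.0) = £6,365,262.41
Minimum at tier 2: £6,365,262.41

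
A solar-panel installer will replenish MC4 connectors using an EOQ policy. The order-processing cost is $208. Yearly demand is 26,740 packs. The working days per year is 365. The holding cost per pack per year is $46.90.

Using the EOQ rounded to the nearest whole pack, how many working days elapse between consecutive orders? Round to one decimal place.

6.6 days

Optimal lot size Q* = (2 × 26,740 × $208 / $46.9)^½ ≈ 487.01 → Q = 487 packs
Cycle time = (working days × Q)/D = (365 × 487) / 26,740 = 6.648 days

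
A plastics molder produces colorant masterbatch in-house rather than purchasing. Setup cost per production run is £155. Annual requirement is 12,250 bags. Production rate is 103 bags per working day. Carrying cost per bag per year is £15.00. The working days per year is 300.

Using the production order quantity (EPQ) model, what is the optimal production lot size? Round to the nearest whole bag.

Daily demand d = 12,250/300 = 40.833; p = 103; 1 − d/p = 0.60356
EPQ = √(2DS / (H(1 − d/p)))
    = √(2 × 12,250 × 155 / (15 × 0.60356)) ≈ 647.65

648 bags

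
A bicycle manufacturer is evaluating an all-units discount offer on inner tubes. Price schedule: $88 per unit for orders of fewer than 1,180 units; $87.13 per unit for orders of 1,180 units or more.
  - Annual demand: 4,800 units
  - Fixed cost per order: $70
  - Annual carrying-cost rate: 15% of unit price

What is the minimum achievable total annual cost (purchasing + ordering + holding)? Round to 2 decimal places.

H₁ = 15%×$88 = $13.2000;  H₂ = 15%×$87.13 = $13.0695
EOQ₁ = √(2×4,800×70/13.2000) = 225.63  (< 1,180, feasible at tier 1)
EOQ₂ = √(2×4,800×70/13.0695) = 226.75  (< 1,180 → use Q = 1,180 at tier-2 price)
TC(tier 1 (EOQ₁), Q≈225.6) = $425,378.32
TC(tier 2, Q≈1,180.0) = $426,219.75
Minimum at tier 1 (EOQ₁): $425,378.32

$425,378.32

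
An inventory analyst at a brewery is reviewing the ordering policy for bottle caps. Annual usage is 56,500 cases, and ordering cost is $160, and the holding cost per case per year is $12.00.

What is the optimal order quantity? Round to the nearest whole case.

Optimal lot size Q* = (2 × 56,500 × $160 / $12)^½ ≈ 1,227.46

1,227 cases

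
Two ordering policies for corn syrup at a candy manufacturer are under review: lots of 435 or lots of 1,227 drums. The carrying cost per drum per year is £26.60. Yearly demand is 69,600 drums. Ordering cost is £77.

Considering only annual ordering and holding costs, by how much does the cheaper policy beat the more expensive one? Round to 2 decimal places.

TC(Q) = (D/Q)S + (Q/2)H
TC(435) = (69,600/435)×77 + (435/2)×26.6 = £18,105.50
TC(1,227) = (69,600/1,227)×77 + (1,227/2)×26.6 = £20,686.83
Cheaper: Q = 435.  Difference = £2,581.33

£2,581.33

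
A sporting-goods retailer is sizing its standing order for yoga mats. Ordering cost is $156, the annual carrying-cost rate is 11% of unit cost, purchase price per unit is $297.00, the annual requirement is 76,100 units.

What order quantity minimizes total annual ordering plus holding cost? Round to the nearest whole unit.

853 units

Carrying cost H = $297 × 11% = $32.6700/unit/yr
Q* = √(2·D·S / H) = √(2·76,100·156 / 32.67) = √726,758.5 ≈ 852.50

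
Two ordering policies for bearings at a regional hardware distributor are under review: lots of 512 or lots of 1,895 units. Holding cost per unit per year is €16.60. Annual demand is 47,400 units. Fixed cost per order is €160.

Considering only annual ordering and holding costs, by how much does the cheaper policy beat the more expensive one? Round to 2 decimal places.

€668.51

Annual cost at Q: ordering D·S/Q plus holding Q·H/2.
TC(512) = (47,400/512)×160 + (512/2)×16.6 = €19,062.10
TC(1,895) = (47,400/1,895)×160 + (1,895/2)×16.6 = €19,730.61
|ΔTC| = |€19,062.10 − €19,730.61| = €668.51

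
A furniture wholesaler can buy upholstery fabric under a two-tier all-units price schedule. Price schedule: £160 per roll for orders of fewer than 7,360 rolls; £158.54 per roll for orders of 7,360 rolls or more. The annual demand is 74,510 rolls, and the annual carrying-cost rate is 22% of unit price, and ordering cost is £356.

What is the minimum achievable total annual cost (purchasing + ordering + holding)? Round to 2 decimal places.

£11,944,773.40

H₁ = 22%×£160 = £35.2000;  H₂ = 22%×£158.54 = £34.8788
EOQ₁ = √(2×74,510×356/35.2000) = 1,227.65  (< 7,360, feasible at tier 1)
EOQ₂ = √(2×74,510×356/34.8788) = 1,233.29  (< 7,360 → use Q = 7,360 at tier-2 price)
TC(tier 1 (EOQ₁), Q≈1,227.7) = £11,964,813.42
TC(tier 2, Q≈7,360.0) = £11,944,773.40
Minimum at tier 2: £11,944,773.40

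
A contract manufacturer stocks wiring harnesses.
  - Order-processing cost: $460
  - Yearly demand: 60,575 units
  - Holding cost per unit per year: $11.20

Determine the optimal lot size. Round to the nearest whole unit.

EOQ = √(2DS/H) = √(2 × 60,575 × 460 / 11.2)
    = √(4,975,803.57) ≈ 2,230.65

2,231 units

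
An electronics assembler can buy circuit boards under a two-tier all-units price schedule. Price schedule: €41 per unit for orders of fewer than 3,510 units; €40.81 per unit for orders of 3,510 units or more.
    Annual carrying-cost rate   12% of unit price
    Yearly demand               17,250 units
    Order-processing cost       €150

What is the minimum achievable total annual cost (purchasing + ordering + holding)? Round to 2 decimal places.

€712,295.89

H₁ = 12%×€41 = €4.9200;  H₂ = 12%×€40.81 = €4.8972
EOQ₁ = √(2×17,250×150/4.9200) = 1,025.59  (< 3,510, feasible at tier 1)
EOQ₂ = √(2×17,250×150/4.8972) = 1,027.97  (< 3,510 → use Q = 3,510 at tier-2 price)
TC(tier 1 (EOQ₁), Q≈1,025.6) = €712,295.89
TC(tier 2, Q≈3,510.0) = €713,304.27
Minimum at tier 1 (EOQ₁): €712,295.89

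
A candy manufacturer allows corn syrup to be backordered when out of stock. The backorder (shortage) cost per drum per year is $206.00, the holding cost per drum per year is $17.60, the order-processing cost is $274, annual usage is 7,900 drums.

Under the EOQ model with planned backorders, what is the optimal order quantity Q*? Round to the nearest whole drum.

Q* = √(2DS/H) · √((H + b)/b)
   = √(2 × 7,900 × 274 / 17.6) · √((17.6 + 206) / 206)
   = 495.961 × 1.0418 ≈ 516.71

517 drums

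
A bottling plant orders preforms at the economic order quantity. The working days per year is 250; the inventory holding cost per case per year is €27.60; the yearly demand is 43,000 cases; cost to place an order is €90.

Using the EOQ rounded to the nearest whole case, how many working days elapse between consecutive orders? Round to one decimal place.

3.1 days

Q* = √(2·D·S / H) = √(2·43,000·90 / 27.6) = √280,434.8 ≈ 529.56 → Q = 530 cases
Days between orders = 250 / (D/Q) = 250 / 81.132 ≈ 3.081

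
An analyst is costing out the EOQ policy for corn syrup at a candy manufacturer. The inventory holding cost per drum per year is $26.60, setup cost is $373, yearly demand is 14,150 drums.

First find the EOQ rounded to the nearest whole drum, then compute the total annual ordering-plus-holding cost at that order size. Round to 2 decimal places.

$16,756.70

EOQ = √(2DS/H) = √(2 × 14,150 × 373 / 26.6)
    = √(396,838.35) ≈ 629.95 → Q = 630 drums
Annual ordering cost = (D/Q)·S = (14,150/630) × 373 = $8,377.70
Annual holding cost  = (Q/2)·H = (630/2) × 26.6 = $8,379.00
Total = $8,377.70 + $8,379.00 = $16,756.70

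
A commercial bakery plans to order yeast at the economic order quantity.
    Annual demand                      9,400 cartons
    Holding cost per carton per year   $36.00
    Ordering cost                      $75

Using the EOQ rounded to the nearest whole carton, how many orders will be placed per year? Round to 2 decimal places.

47.47 orders per year

EOQ = √(2DS/H) = √(2 × 9,400 × 75 / 36)
    = √(39,166.67) ≈ 197.91 → Q = 198
N = D/Q = 9,400/198 ≈ 47.475 orders/yr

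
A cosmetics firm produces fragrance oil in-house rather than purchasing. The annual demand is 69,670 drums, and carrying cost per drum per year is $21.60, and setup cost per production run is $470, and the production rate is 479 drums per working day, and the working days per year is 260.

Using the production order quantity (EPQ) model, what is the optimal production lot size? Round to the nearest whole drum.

d = 69,670/260 = 267.9615 drums/day;  effective holding cost H(1 − d/p) = 21.6·(1 − 267.9615/479) = 9.51656
Q* = √(2DS / H_eff) = √(2·69,670·470 / 9.51656) ≈ 2,623.29

2,623 drums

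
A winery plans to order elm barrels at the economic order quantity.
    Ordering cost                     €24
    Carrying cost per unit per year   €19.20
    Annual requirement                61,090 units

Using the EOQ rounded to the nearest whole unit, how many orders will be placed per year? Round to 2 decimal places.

156.24 orders per year

EOQ = √(2DS/H) = √(2 × 61,090 × 24 / 19.2)
    = √(152,725.00) ≈ 390.80 → Q = 391
N = D/Q = 61,090/391 ≈ 156.240 orders/yr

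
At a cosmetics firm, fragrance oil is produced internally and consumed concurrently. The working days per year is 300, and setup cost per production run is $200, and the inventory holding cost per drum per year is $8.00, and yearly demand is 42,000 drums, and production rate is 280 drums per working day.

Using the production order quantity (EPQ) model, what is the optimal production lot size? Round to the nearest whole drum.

d = 42,000/300 = 140.0000 drums/day;  effective holding cost H(1 − d/p) = 8·(1 − 140.0000/280) = 4.00000
Q* = √(2DS / H_eff) = √(2·42,000·200 / 4.00000) ≈ 2,049.39

2,049 drums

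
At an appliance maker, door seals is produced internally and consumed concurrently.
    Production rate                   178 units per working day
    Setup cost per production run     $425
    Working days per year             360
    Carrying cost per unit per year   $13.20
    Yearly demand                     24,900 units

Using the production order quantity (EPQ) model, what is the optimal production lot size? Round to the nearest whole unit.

1,619 units

Daily demand d = 24,900/360 = 69.167; p = 178; 1 − d/p = 0.61142
EPQ = √(2DS / (H(1 − d/p)))
    = √(2 × 24,900 × 425 / (13.2 × 0.61142)) ≈ 1,619.39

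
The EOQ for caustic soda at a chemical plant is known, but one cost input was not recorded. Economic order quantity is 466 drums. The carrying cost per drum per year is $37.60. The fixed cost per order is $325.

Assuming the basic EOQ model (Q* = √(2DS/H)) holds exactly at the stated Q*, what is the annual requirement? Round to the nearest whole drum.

From Q* = √(2DS/H) ⇒ Q*² = 2DS/H.
D = Q²H / (2S) = 466² × 37.6 / (2 × 325) = 12,561.64

12,562 drums per year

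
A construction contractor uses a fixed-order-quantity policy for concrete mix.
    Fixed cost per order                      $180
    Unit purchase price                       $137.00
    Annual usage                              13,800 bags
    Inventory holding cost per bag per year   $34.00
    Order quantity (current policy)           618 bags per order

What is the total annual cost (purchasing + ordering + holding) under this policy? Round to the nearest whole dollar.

Orders/yr = 13,800/618 = 22.330; ordering cost = 22.330 × $180 = $4,019.42
Average inventory = 618/2 = 309; holding cost = 309 × $34 = $10,506.00
Purchase cost = D·C = 13,800 × 137 = $1,890,600.00
Total = $4,019.42 + $10,506.00 + $1,890,600.00 = $1,905,125.42

$1,905,125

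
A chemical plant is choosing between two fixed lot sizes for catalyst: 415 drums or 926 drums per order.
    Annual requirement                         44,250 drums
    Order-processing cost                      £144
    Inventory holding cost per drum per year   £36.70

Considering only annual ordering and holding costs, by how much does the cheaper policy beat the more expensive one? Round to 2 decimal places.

For each Q, cost = (D/Q)·S + (Q/2)·H.
TC(415) = (44,250/415)×144 + (415/2)×36.7 = £22,969.47
TC(926) = (44,250/926)×144 + (926/2)×36.7 = £23,873.31
|ΔTC| = |£22,969.47 − £23,873.31| = £903.84

£903.84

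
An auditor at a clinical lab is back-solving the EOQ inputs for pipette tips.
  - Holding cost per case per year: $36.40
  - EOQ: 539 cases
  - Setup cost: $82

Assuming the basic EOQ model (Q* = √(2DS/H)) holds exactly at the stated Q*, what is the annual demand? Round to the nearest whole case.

64,481 cases per year

Since Q* = (2DS/H)^½, squaring gives Q*²·H = 2DS.
D = Q²H / (2S) = 539² × 36.4 / (2 × 82) = 64,481.49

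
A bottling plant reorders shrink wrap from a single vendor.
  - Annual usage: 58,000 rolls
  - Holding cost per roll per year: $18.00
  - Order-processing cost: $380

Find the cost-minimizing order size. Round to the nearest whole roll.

1,565 rolls

2DS/H = 2·58,000·380/18 = 2,448,888.89
EOQ = √2,448,888.89 ≈ 1,564.89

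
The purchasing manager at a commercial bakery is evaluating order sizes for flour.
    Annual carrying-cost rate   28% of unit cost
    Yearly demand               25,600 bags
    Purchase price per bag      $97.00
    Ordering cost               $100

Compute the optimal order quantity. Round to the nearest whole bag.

H = i·C = 0.28 × $97 = $27.1600 per bag-year
2DS/H = 2·25,600·100/27.16 = 188,512.52
EOQ = √188,512.52 ≈ 434.18

434 bags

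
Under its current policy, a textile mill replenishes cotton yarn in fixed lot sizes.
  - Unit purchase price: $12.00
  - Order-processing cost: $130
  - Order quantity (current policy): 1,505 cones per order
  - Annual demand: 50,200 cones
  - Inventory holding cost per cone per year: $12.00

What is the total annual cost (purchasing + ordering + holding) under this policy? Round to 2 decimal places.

$615,766.21

Orders/yr = 50,200/1,505 = 33.355; ordering cost = 33.355 × $130 = $4,336.21
Average inventory = 1,505/2 = 752.5; holding cost = 752.5 × $12 = $9,030.00
Purchase cost = D·C = 50,200 × 12 = $602,400.00
Total = $4,336.21 + $9,030.00 + $602,400.00 = $615,766.21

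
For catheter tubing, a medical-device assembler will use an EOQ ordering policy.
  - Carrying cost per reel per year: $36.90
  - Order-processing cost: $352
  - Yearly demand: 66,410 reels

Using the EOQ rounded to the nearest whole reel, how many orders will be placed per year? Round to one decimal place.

Q* = √(2·D·S / H) = √(2·66,410·352 / 36.9) = √1,267,009.2 ≈ 1,125.62 → Q = 1,126
Orders per year = D/Q = 66,410 / 1,126 = 58.979

59.0 orders per year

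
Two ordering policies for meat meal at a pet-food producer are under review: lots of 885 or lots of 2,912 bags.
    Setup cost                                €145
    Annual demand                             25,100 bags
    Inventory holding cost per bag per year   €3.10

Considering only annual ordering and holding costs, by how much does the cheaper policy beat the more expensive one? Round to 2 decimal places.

€279.25

TC(Q) = (D/Q)S + (Q/2)H
TC(885) = (25,100/885)×145 + (885/2)×3.1 = €5,484.18
TC(2,912) = (25,100/2,912)×145 + (2,912/2)×3.1 = €5,763.43
Lots of 885 are cheaper by €279.25.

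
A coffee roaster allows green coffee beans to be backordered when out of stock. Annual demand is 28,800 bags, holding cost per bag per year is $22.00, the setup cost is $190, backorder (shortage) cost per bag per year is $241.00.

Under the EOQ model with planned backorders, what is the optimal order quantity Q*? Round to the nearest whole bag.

Q* = √(2DS/H) · √((H + b)/b)
   = √(2 × 28,800 × 190 / 22) · √((22 + 241) / 241)
   = 705.305 × 1.0446 ≈ 736.79

737 bags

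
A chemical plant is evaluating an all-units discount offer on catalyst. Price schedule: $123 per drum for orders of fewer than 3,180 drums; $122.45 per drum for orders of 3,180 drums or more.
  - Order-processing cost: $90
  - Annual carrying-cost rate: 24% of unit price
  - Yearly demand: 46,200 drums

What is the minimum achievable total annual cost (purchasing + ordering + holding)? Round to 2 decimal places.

H₁ = 24%×$123 = $29.5200;  H₂ = 24%×$122.45 = $29.3880
EOQ₁ = √(2×46,200×90/29.5200) = 530.76  (< 3,180, feasible at tier 1)
EOQ₂ = √(2×46,200×90/29.3880) = 531.95  (< 3,180 → use Q = 3,180 at tier-2 price)
TC(tier 1 (EOQ₁), Q≈530.8) = $5,698,268.07
TC(tier 2, Q≈3,180.0) = $5,705,224.47
Minimum at tier 1 (EOQ₁): $5,698,268.07

$5,698,268.07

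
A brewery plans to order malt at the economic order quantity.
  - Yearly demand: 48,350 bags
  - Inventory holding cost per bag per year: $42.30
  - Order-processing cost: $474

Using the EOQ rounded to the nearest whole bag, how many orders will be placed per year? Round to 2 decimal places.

46.45 orders per year

2DS/H = 2·48,350·474/42.3 = 1,083,588.65
EOQ = √1,083,588.65 ≈ 1,040.96 → Q = 1,041
Orders per year = D/Q = 48,350 / 1,041 = 46.446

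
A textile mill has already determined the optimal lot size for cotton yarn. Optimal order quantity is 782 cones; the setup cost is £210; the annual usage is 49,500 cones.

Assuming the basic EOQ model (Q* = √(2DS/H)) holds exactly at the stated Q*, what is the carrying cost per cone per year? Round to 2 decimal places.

EOQ relation: Q² = 2DS/H, so rearrange for the unknown.
H = 2DS / Q² = 2 × 49,500 × 210 / 782² = 33.9970

£34.00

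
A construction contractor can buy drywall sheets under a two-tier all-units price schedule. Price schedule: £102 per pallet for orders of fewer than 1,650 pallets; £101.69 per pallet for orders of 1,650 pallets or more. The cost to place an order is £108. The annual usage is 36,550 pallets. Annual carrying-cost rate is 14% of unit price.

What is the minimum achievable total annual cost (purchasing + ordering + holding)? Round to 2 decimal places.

H₁ = 14%×£102 = £14.2800;  H₂ = 14%×£101.69 = £14.2366
EOQ₁ = √(2×36,550×108/14.2800) = 743.54  (< 1,650, feasible at tier 1)
EOQ₂ = √(2×36,550×108/14.2366) = 744.68  (< 1,650 → use Q = 1,650 at tier-2 price)
TC(tier 1 (EOQ₁), Q≈743.5) = £3,738,717.80
TC(tier 2, Q≈1,650.0) = £3,730,907.06
Minimum at tier 2: £3,730,907.06

£3,730,907.06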